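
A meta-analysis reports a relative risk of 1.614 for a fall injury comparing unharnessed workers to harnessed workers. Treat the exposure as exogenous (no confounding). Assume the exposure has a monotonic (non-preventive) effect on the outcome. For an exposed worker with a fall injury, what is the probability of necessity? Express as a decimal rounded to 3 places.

PN ≈ 0.380

Under exogeneity and monotonicity, PN = (RR − 1) / RR = 1 − 1/RR.
PN = (1.614 − 1) / 1.614 = 0.614 / 1.614 ≈ 0.3804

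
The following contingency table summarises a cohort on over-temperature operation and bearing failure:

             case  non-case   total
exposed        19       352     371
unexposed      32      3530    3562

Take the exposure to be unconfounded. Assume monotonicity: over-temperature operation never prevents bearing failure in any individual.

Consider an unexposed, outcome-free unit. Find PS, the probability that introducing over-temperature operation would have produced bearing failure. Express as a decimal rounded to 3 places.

PS ≈ 0.043

p₁ = P(outcome | exposed) = 19/371 = 0.051213
p₀ = P(outcome | unexposed) = 32/3562 = 0.0089837
Under exogeneity and monotonicity, PS = (p₁ − p₀)/(1 − p₀).
PS = (0.051213 − 0.0089837) / 0.99102 ≈ 0.0426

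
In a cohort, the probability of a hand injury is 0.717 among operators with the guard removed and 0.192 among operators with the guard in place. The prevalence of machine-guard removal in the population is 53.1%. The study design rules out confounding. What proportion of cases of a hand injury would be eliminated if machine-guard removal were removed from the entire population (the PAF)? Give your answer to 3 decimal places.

Let p₁ = 0.717, p₀ = 0.192.
Overall risk P(Y=1) = π·p₁ + (1−π)·p₀ = 0.531×0.717 + 0.469×0.192 = 0.47077.
Under exogeneity, PAF = [P(Y=1) − p₀] / P(Y=1).
PAF = (0.47077 − 0.192) / 0.47077 ≈ 0.5922

PAF ≈ 0.592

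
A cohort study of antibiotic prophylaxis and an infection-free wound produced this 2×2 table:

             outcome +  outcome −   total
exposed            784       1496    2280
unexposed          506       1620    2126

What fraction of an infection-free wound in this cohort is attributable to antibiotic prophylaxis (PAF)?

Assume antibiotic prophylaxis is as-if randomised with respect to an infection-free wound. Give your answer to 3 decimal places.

PAF ≈ 0.187

p₁ = P(outcome | exposed) = 784/2280 = 0.34386
p₀ = P(outcome | unexposed) = 506/2126 = 0.23801
Exposure prevalence π = 2280/4406 = 0.51748; overall risk P(Y=1) = 0.29278.
Under exogeneity, PAF = [P(Y=1) − p₀]/P(Y=1).
PAF = (0.29278 − 0.23801) / 0.29278 ≈ 0.1871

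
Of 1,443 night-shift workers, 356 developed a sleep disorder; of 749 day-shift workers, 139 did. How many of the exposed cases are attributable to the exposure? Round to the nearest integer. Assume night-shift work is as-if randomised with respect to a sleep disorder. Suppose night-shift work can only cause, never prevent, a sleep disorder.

p₁ = P(outcome | exposed) = 356/1443 = 0.24671
p₀ = P(outcome | unexposed) = 139/749 = 0.18558
PN = (p₁ − p₀)/p₁ = (0.24671 − 0.18558) / 0.24671 ≈ 0.24777.
Attributable cases ≈ PN × (exposed cases) = 0.24777 × 356 ≈ 88.21.

about 88 cases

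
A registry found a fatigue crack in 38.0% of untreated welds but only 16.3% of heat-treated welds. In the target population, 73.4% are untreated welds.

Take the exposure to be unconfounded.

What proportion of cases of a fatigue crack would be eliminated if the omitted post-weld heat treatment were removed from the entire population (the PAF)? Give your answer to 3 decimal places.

p₁ = 0.38, p₀ = 0.163.
Overall risk P(Y=1) = π·p₁ + (1−π)·p₀ = 0.734×0.38 + 0.266×0.163 = 0.32228.
Under exogeneity, PAF = [P(Y=1) − p₀] / P(Y=1).
PAF = (0.32228 − 0.163) / 0.32228 ≈ 0.4942

PAF ≈ 0.494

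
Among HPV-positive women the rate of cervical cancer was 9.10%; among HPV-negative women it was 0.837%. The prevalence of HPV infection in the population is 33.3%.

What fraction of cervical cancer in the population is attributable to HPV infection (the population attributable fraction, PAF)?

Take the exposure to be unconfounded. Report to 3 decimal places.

p₁ = 0.091, p₀ = 0.00837.
Overall risk P(Y=1) = π·p₁ + (1−π)·p₀ = 0.333×0.091 + 0.667×0.00837 = 0.035886.
Under exogeneity, PAF = [P(Y=1) − p₀] / P(Y=1).
PAF = (0.035886 − 0.00837) / 0.035886 ≈ 0.7668

PAF ≈ 0.767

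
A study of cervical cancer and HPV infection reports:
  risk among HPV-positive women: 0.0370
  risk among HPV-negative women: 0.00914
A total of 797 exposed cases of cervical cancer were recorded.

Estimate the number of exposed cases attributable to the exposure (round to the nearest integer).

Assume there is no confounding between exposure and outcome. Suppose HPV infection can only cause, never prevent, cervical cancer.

about 600 cases

Let p₁ = 0.037, p₀ = 0.00914.
PN = (p₁ − p₀)/p₁ = (0.037 − 0.00914) / 0.037 ≈ 0.75297.
Attributable cases ≈ PN × (exposed cases) = 0.75297 × 797 ≈ 600.12.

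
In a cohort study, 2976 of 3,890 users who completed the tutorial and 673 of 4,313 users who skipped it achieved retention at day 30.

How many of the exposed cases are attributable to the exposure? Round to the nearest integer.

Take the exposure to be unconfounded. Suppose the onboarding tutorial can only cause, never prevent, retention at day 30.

p₁ = P(outcome | exposed) = 2976/3890 = 0.76504
p₀ = P(outcome | unexposed) = 673/4313 = 0.15604
PN = (p₁ − p₀)/p₁ = (0.76504 − 0.15604) / 0.76504 ≈ 0.79604.
Attributable cases ≈ PN × (exposed cases) = 0.79604 × 2976 ≈ 2369.00.

about 2369 cases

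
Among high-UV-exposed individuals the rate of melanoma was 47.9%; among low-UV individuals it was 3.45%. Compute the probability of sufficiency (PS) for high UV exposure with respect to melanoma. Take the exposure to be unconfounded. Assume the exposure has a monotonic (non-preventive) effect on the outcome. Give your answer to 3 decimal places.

PS ≈ 0.460

p₁ = 0.479, p₀ = 0.0345.
Under exogeneity and monotonicity, PS = (p₁ − p₀) / (1 − p₀).
PS = (0.479 − 0.0345) / (1 − 0.0345) = 0.4445 / 0.9655 ≈ 0.4604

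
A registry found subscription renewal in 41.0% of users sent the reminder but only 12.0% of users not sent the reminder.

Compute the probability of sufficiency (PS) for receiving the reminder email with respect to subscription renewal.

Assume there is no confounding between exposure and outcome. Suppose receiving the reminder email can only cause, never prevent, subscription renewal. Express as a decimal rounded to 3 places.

PS ≈ 0.330

p₁ = 0.41, p₀ = 0.12.
Under exogeneity and monotonicity, PS = (p₁ − p₀) / (1 − p₀).
PS = (0.41 − 0.12) / (1 − 0.12) = 0.29 / 0.88 ≈ 0.3295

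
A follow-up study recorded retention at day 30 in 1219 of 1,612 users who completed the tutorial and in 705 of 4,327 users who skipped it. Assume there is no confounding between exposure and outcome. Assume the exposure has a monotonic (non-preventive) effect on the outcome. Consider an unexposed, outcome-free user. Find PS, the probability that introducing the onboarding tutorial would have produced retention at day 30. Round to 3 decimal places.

PS ≈ 0.709

p₁ = P(outcome | exposed) = 1219/1612 = 0.7562
p₀ = P(outcome | unexposed) = 705/4327 = 0.16293
Under exogeneity and monotonicity, PS = (p₁ − p₀) / (1 − p₀).
PS = (0.7562 − 0.16293) / (1 − 0.16293) = 0.59327 / 0.83707 ≈ 0.7087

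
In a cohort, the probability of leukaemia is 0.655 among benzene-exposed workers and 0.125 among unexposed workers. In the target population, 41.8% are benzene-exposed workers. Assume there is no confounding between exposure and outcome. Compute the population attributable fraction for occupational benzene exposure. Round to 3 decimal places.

Let p₁ = 0.655, p₀ = 0.125.
Overall risk P(Y=1) = π·p₁ + (1−π)·p₀ = 0.418×0.655 + 0.582×0.125 = 0.34654.
Under exogeneity, PAF = [P(Y=1) − p₀] / P(Y=1).
PAF = (0.34654 − 0.125) / 0.34654 ≈ 0.6393

PAF ≈ 0.639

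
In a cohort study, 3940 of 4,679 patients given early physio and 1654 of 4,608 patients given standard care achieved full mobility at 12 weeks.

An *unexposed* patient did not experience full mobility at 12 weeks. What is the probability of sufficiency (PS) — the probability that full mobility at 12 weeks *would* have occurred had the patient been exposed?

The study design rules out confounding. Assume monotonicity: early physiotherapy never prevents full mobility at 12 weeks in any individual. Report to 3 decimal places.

PS ≈ 0.754

p₁ = P(outcome | exposed) = 3940/4679 = 0.84206
p₀ = P(outcome | unexposed) = 1654/4608 = 0.35894
Under exogeneity and monotonicity, PS = (p₁ − p₀) / (1 − p₀).
PS = (0.84206 − 0.35894) / (1 − 0.35894) = 0.48312 / 0.64106 ≈ 0.7536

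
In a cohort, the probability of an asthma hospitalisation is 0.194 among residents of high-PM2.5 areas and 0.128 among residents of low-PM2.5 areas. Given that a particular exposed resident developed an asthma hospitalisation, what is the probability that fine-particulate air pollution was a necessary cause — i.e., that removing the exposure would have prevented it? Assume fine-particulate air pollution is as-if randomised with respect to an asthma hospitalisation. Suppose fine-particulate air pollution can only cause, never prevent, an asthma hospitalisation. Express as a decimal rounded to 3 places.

PN ≈ 0.340

Let p₁ = 0.194, p₀ = 0.128.
Under exogeneity and monotonicity, PN = (p₁ − p₀) / p₁.
PN = (0.194 − 0.128) / 0.194 = 0.066 / 0.194 ≈ 0.3402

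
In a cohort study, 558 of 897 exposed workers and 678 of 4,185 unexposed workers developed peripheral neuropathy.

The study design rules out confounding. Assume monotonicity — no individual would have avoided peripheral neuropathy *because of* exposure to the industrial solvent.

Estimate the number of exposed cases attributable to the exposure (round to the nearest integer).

about 413 cases

p₁ = P(outcome | exposed) = 558/897 = 0.62207
p₀ = P(outcome | unexposed) = 678/4185 = 0.16201
PN = (p₁ − p₀)/p₁ = (0.62207 − 0.16201) / 0.62207 ≈ 0.73957.
Attributable cases ≈ PN × (exposed cases) = 0.73957 × 558 ≈ 412.68.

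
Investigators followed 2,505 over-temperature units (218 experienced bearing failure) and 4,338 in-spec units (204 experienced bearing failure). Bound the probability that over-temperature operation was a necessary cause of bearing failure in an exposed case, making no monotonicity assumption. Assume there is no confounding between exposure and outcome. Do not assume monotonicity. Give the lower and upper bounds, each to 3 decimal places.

p₁ = P(outcome | exposed) = 218/2505 = 0.087026
p₀ = P(outcome | unexposed) = 204/4338 = 0.047026
Under exogeneity alone the bounds on PN are max{0,(p₁−p₀)/p₁} ≤ PN ≤ min{1,(1−p₀)/p₁}.
  lower = (p₁ − p₀)/p₁ = 0.04 / 0.087026 ≈ 0.4596
  upper = min{1, (1 − p₀)/p₁} = 0.95297 / 0.087026 ≈ 10.9505 → capped at 1

0.460 ≤ PN ≤ 1.000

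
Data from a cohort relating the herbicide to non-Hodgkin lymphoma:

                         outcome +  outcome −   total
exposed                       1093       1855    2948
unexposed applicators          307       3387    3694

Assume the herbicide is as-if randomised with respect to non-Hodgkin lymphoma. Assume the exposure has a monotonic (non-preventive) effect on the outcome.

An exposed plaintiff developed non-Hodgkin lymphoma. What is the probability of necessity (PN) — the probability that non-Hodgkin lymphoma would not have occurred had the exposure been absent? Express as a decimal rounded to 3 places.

p₁ = P(outcome | exposed) = 1093/2948 = 0.37076
p₀ = P(outcome | unexposed) = 307/3694 = 0.083108
Under exogeneity and monotonicity, PN = (p₁ − p₀)/p₁.
PN = (0.37076 − 0.083108) / 0.37076 ≈ 0.7758

PN ≈ 0.776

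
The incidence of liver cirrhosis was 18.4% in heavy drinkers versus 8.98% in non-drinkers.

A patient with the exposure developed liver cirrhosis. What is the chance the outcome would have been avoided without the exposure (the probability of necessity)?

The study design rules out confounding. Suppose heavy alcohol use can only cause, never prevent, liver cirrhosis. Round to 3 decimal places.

PN ≈ 0.512

p₁ = 0.184, p₀ = 0.0898.
Under exogeneity and monotonicity, PN = (p₁ − p₀) / p₁.
PN = (0.184 − 0.0898) / 0.184 = 0.0942 / 0.184 ≈ 0.5120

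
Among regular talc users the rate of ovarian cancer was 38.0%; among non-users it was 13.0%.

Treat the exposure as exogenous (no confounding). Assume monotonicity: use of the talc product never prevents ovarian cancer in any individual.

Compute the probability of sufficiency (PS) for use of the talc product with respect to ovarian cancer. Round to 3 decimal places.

p₁ = 0.38, p₀ = 0.13.
Under exogeneity and monotonicity, PS = (p₁ − p₀) / (1 − p₀).
PS = (0.38 − 0.13) / (1 − 0.13) = 0.25 / 0.87 ≈ 0.2874

PS ≈ 0.287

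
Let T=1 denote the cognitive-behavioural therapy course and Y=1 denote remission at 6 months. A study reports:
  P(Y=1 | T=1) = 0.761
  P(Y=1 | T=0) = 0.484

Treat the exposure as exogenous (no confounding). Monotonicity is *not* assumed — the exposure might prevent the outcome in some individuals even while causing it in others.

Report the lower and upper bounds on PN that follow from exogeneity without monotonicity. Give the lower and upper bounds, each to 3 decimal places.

Let p₁ = 0.761, p₀ = 0.484.
Under exogeneity alone the bounds on PN are max{0,(p₁−p₀)/p₁} ≤ PN ≤ min{1,(1−p₀)/p₁}.
  lower = (p₁ − p₀)/p₁ = 0.277 / 0.761 ≈ 0.3640
  upper = min{1, (1 − p₀)/p₁} = 0.516 / 0.761 ≈ 0.6781

0.364 ≤ PN ≤ 0.678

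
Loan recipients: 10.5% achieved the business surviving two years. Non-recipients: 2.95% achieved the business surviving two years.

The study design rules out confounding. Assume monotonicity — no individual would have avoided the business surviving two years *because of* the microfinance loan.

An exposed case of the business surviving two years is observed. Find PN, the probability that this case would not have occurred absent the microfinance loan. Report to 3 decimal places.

p₁ = 0.105, p₀ = 0.0295.
Under exogeneity and monotonicity, PN = (p₁ − p₀) / p₁.
PN = (0.105 − 0.0295) / 0.105 = 0.0755 / 0.105 ≈ 0.7190

PN ≈ 0.719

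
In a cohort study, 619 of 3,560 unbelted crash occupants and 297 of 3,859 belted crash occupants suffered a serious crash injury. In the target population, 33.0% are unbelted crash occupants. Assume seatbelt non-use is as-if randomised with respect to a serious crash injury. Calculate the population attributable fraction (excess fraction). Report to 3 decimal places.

p₁ = P(outcome | exposed) = 619/3560 = 0.17388
p₀ = P(outcome | unexposed) = 297/3859 = 0.076963
Overall risk P(Y=1) = π·p₁ + (1−π)·p₀ = 0.33×0.17388 + 0.67×0.076963 = 0.10894.
Under exogeneity, PAF = [P(Y=1) − p₀] / P(Y=1).
PAF = (0.10894 − 0.076963) / 0.10894 ≈ 0.2936

PAF ≈ 0.294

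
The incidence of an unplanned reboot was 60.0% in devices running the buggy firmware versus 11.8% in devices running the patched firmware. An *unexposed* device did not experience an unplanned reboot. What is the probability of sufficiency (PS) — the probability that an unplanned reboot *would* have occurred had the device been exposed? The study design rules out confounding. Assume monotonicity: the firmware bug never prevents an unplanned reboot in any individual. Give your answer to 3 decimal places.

PS ≈ 0.546

p₁ = 0.6, p₀ = 0.118.
Under exogeneity and monotonicity, PS = (p₁ − p₀) / (1 − p₀).
PS = (0.6 − 0.118) / (1 − 0.118) = 0.482 / 0.882 ≈ 0.5465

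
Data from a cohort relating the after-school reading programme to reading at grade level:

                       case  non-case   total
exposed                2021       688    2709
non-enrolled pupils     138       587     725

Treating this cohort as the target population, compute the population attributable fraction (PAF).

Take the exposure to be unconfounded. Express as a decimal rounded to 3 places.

PAF ≈ 0.697

p₁ = P(outcome | exposed) = 2021/2709 = 0.74603
p₀ = P(outcome | unexposed) = 138/725 = 0.19034
Exposure prevalence π = 2709/3434 = 0.78888; overall risk P(Y=1) = 0.62871.
Under exogeneity, PAF = [P(Y=1) − p₀]/P(Y=1).
PAF = (0.62871 − 0.19034) / 0.62871 ≈ 0.6972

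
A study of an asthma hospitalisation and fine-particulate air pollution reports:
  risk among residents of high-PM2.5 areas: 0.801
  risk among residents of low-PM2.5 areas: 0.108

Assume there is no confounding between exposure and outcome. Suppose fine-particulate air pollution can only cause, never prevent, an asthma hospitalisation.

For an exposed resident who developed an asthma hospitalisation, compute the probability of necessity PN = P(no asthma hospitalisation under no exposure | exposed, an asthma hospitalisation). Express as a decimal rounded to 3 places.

PN ≈ 0.865

Let p₁ = 0.801, p₀ = 0.108.
Under exogeneity and monotonicity, PN = (p₁ − p₀) / p₁.
PN = (0.801 − 0.108) / 0.801 = 0.693 / 0.801 ≈ 0.8652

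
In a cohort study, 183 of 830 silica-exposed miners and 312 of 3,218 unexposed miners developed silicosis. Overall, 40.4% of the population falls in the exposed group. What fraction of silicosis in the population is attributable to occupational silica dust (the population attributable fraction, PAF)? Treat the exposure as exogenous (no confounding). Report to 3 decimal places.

PAF ≈ 0.340

p₁ = P(outcome | exposed) = 183/830 = 0.22048
p₀ = P(outcome | unexposed) = 312/3218 = 0.096955
Overall risk P(Y=1) = π·p₁ + (1−π)·p₀ = 0.404×0.22048 + 0.596×0.096955 = 0.14686.
Under exogeneity, PAF = [P(Y=1) − p₀] / P(Y=1).
PAF = (0.14686 − 0.096955) / 0.14686 ≈ 0.3398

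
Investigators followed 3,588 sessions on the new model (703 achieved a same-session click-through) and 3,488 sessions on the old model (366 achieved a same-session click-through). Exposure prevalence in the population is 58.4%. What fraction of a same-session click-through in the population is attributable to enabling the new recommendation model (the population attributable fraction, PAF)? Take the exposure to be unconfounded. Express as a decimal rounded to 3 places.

p₁ = P(outcome | exposed) = 703/3588 = 0.19593
p₀ = P(outcome | unexposed) = 366/3488 = 0.10493
Overall risk P(Y=1) = π·p₁ + (1−π)·p₀ = 0.584×0.19593 + 0.416×0.10493 = 0.15808.
Under exogeneity, PAF = [P(Y=1) − p₀] / P(Y=1).
PAF = (0.15808 − 0.10493) / 0.15808 ≈ 0.3362

PAF ≈ 0.336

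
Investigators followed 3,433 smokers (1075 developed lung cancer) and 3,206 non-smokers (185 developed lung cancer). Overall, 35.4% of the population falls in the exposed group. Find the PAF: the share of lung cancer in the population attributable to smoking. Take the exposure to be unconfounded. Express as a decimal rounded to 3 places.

p₁ = P(outcome | exposed) = 1075/3433 = 0.31314
p₀ = P(outcome | unexposed) = 185/3206 = 0.057704
Overall risk P(Y=1) = π·p₁ + (1−π)·p₀ = 0.354×0.31314 + 0.646×0.057704 = 0.14813.
Under exogeneity, PAF = [P(Y=1) − p₀] / P(Y=1).
PAF = (0.14813 − 0.057704) / 0.14813 ≈ 0.6104

PAF ≈ 0.610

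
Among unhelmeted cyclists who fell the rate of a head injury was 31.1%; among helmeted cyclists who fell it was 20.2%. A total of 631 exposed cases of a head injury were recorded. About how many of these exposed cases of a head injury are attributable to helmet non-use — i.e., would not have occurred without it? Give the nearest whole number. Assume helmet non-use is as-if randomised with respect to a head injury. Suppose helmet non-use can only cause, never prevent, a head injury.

about 221 cases

p₁ = 0.311, p₀ = 0.202.
PN = (p₁ − p₀)/p₁ = (0.311 − 0.202) / 0.311 ≈ 0.35048.
Attributable cases ≈ PN × (exposed cases) = 0.35048 × 631 ≈ 221.15.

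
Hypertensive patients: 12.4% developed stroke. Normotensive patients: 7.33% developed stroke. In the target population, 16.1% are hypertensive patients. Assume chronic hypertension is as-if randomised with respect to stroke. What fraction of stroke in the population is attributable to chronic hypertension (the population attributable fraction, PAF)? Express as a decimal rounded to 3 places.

p₁ = 0.124, p₀ = 0.0733.
Overall risk P(Y=1) = π·p₁ + (1−π)·p₀ = 0.161×0.124 + 0.839×0.0733 = 0.081463.
Under exogeneity, PAF = [P(Y=1) − p₀] / P(Y=1).
PAF = (0.081463 − 0.0733) / 0.081463 ≈ 0.1002

PAF ≈ 0.100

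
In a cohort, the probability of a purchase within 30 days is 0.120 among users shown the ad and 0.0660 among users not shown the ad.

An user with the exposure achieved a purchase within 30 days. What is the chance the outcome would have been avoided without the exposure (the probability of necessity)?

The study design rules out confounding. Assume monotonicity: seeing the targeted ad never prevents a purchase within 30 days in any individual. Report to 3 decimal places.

PN ≈ 0.450

Let p₁ = 0.12, p₀ = 0.066.
Under exogeneity and monotonicity, PN = (p₁ − p₀) / p₁.
PN = (0.12 − 0.066) / 0.12 = 0.054 / 0.12 ≈ 0.4500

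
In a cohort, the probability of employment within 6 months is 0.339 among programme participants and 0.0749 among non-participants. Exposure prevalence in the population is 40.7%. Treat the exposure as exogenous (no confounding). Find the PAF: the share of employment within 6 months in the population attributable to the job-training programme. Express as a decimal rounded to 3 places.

Let p₁ = 0.339, p₀ = 0.0749.
Overall risk P(Y=1) = π·p₁ + (1−π)·p₀ = 0.407×0.339 + 0.593×0.0749 = 0.18239.
Under exogeneity, PAF = [P(Y=1) − p₀] / P(Y=1).
PAF = (0.18239 − 0.0749) / 0.18239 ≈ 0.5893

PAF ≈ 0.589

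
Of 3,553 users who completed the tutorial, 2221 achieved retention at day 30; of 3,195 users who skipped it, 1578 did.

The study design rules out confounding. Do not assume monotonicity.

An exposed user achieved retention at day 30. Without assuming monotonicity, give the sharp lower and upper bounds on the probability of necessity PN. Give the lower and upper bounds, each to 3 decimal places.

p₁ = P(outcome | exposed) = 2221/3553 = 0.62511
p₀ = P(outcome | unexposed) = 1578/3195 = 0.4939
Under exogeneity alone the bounds on PN are max{0,(p₁−p₀)/p₁} ≤ PN ≤ min{1,(1−p₀)/p₁}.
  lower = (p₁ − p₀)/p₁ = 0.13121 / 0.62511 ≈ 0.2099
  upper = min{1, (1 − p₀)/p₁} = 0.5061 / 0.62511 ≈ 0.8096

0.210 ≤ PN ≤ 0.810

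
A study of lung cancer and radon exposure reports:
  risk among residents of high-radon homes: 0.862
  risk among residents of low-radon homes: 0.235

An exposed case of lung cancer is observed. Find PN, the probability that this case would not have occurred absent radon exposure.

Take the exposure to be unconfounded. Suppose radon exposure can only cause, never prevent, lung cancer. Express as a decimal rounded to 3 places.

PN ≈ 0.727

Let p₁ = 0.862, p₀ = 0.235.
Under exogeneity and monotonicity, PN = (p₁ − p₀) / p₁.
PN = (0.862 − 0.235) / 0.862 = 0.627 / 0.862 ≈ 0.7274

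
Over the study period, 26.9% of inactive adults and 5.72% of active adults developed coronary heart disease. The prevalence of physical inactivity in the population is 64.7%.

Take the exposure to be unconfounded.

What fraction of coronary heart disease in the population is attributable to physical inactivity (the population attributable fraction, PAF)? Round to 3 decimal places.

PAF ≈ 0.706

p₁ = 0.269, p₀ = 0.0572.
Overall risk P(Y=1) = π·p₁ + (1−π)·p₀ = 0.647×0.269 + 0.353×0.0572 = 0.19423.
Under exogeneity, PAF = [P(Y=1) − p₀] / P(Y=1).
PAF = (0.19423 − 0.0572) / 0.19423 ≈ 0.7055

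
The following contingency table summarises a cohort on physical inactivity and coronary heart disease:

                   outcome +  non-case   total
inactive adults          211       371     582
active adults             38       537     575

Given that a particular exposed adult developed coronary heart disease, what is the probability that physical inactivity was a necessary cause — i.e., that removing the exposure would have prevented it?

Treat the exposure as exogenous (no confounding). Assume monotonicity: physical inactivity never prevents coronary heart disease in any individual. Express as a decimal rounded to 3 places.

p₁ = P(outcome | exposed) = 211/582 = 0.36254
p₀ = P(outcome | unexposed) = 38/575 = 0.066087
Under exogeneity and monotonicity, PN = (p₁ − p₀)/p₁.
PN = (0.36254 − 0.066087) / 0.36254 ≈ 0.8177

PN ≈ 0.818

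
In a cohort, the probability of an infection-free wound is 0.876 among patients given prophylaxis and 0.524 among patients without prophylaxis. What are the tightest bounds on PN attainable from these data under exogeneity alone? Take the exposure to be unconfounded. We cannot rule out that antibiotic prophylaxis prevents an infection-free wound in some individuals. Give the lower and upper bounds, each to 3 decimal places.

Let p₁ = 0.876, p₀ = 0.524.
Under exogeneity alone the bounds on PN are max{0,(p₁−p₀)/p₁} ≤ PN ≤ min{1,(1−p₀)/p₁}.
  lower = (p₁ − p₀)/p₁ = 0.352 / 0.876 ≈ 0.4018
  upper = min{1, (1 − p₀)/p₁} = 0.476 / 0.876 ≈ 0.5434

0.402 ≤ PN ≤ 0.543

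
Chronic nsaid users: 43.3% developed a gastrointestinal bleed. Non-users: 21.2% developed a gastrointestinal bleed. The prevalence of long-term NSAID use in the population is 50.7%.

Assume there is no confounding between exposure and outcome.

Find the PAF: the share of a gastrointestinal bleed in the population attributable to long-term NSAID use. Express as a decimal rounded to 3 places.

p₁ = 0.433, p₀ = 0.212.
Overall risk P(Y=1) = π·p₁ + (1−π)·p₀ = 0.507×0.433 + 0.493×0.212 = 0.32405.
Under exogeneity, PAF = [P(Y=1) − p₀] / P(Y=1).
PAF = (0.32405 − 0.212) / 0.32405 ≈ 0.3458

PAF ≈ 0.346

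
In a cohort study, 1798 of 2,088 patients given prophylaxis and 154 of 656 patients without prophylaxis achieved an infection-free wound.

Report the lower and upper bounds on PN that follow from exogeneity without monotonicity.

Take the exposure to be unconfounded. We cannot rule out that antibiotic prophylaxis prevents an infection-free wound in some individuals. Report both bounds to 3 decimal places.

0.727 ≤ PN ≤ 0.889

p₁ = P(outcome | exposed) = 1798/2088 = 0.86111
p₀ = P(outcome | unexposed) = 154/656 = 0.23476
Under exogeneity alone the bounds on PN are max{0,(p₁−p₀)/p₁} ≤ PN ≤ min{1,(1−p₀)/p₁}.
  lower = (p₁ − p₀)/p₁ = 0.62636 / 0.86111 ≈ 0.7274
  upper = min{1, (1 − p₀)/p₁} = 0.76524 / 0.86111 ≈ 0.8887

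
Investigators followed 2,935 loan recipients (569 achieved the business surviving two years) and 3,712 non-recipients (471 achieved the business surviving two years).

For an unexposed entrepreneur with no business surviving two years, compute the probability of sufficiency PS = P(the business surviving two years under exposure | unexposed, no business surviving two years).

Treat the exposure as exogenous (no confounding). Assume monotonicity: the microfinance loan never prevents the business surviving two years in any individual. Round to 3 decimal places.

p₁ = P(outcome | exposed) = 569/2935 = 0.19387
p₀ = P(outcome | unexposed) = 471/3712 = 0.12689
Under exogeneity and monotonicity, PS = (p₁ − p₀) / (1 − p₀).
PS = (0.19387 − 0.12689) / (1 − 0.12689) = 0.066981 / 0.87311 ≈ 0.0767

PS ≈ 0.077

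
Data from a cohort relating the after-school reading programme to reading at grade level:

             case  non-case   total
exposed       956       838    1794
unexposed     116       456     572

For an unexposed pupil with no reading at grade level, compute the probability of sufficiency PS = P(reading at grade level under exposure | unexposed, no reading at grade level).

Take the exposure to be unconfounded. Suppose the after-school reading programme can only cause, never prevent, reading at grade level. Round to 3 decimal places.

p₁ = P(outcome | exposed) = 956/1794 = 0.53289
p₀ = P(outcome | unexposed) = 116/572 = 0.2028
Under exogeneity and monotonicity, PS = (p₁ − p₀) / (1 − p₀).
PS = (0.53289 − 0.2028) / (1 − 0.2028) = 0.33009 / 0.7972 ≈ 0.4141

PS ≈ 0.414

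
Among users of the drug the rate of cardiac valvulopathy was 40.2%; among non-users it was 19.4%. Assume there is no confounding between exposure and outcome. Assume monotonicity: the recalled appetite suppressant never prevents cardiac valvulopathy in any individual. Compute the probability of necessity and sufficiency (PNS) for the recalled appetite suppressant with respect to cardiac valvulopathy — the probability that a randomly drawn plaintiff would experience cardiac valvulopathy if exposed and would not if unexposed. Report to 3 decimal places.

p₁ = 0.402, p₀ = 0.194.
Under exogeneity and monotonicity, PNS = p₁ − p₀.
PNS = 0.402 − 0.194 = 0.208

PNS ≈ 0.208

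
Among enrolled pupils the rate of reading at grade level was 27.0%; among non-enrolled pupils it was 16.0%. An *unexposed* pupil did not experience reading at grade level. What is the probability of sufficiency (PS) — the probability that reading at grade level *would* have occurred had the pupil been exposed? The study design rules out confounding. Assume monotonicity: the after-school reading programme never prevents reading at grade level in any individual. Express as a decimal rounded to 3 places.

PS ≈ 0.131

p₁ = 0.27, p₀ = 0.16.
Under exogeneity and monotonicity, PS = (p₁ − p₀) / (1 − p₀).
PS = (0.27 − 0.16) / (1 − 0.16) = 0.11 / 0.84 ≈ 0.1310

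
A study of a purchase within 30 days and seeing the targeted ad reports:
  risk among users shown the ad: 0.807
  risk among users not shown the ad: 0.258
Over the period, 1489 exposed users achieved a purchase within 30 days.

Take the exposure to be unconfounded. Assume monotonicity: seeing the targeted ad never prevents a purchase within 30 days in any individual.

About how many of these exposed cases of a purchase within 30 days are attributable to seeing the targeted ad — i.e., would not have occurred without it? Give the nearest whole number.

Let p₁ = 0.807, p₀ = 0.258.
PN = (p₁ − p₀)/p₁ = (0.807 − 0.258) / 0.807 ≈ 0.68030.
Attributable cases ≈ PN × (exposed cases) = 0.68030 × 1489 ≈ 1012.96.

about 1013 cases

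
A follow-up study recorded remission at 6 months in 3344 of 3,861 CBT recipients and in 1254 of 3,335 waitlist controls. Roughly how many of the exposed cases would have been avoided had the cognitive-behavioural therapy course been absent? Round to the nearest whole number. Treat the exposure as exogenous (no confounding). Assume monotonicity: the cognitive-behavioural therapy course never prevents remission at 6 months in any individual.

p₁ = P(outcome | exposed) = 3344/3861 = 0.8661
p₀ = P(outcome | unexposed) = 1254/3335 = 0.37601
PN = (p₁ − p₀)/p₁ = (0.8661 − 0.37601) / 0.8661 ≈ 0.56585.
Attributable cases ≈ PN × (exposed cases) = 0.56585 × 3344 ≈ 1892.22.

about 1892 cases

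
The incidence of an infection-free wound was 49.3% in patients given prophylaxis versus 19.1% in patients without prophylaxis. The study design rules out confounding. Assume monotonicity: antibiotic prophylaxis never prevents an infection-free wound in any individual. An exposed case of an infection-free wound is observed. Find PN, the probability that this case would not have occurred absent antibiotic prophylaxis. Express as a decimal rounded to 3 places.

PN ≈ 0.613

p₁ = 0.493, p₀ = 0.191.
Under exogeneity and monotonicity, PN = (p₁ − p₀) / p₁.
PN = (0.493 − 0.191) / 0.493 = 0.302 / 0.493 ≈ 0.6126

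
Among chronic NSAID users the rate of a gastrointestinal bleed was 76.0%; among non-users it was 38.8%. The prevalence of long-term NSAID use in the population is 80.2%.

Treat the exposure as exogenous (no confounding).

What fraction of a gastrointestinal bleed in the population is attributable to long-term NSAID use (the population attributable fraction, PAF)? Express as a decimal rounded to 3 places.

PAF ≈ 0.435

p₁ = 0.76, p₀ = 0.388.
Overall risk P(Y=1) = π·p₁ + (1−π)·p₀ = 0.802×0.76 + 0.198×0.388 = 0.68634.
Under exogeneity, PAF = [P(Y=1) − p₀] / P(Y=1).
PAF = (0.68634 − 0.388) / 0.68634 ≈ 0.4347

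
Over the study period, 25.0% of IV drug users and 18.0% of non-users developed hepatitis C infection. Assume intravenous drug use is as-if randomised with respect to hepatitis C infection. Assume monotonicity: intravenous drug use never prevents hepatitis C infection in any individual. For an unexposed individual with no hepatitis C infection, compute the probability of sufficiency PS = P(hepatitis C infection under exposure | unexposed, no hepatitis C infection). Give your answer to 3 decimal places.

p₁ = 0.25, p₀ = 0.18.
Under exogeneity and monotonicity, PS = (p₁ − p₀) / (1 − p₀).
PS = (0.25 − 0.18) / (1 − 0.18) = 0.07 / 0.82 ≈ 0.0854

PS ≈ 0.085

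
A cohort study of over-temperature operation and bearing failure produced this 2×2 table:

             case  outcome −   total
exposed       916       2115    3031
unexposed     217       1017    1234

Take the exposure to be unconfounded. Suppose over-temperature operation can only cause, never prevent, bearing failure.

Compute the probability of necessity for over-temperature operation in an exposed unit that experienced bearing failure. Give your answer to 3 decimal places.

PN ≈ 0.418

p₁ = P(outcome | exposed) = 916/3031 = 0.30221
p₀ = P(outcome | unexposed) = 217/1234 = 0.17585
Under exogeneity and monotonicity, PN = (p₁ − p₀)/p₁.
PN = (0.30221 − 0.17585) / 0.30221 ≈ 0.4181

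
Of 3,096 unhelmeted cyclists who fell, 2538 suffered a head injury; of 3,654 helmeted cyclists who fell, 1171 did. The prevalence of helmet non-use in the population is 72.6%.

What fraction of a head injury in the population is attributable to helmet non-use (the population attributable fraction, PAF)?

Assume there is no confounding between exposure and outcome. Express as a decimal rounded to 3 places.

p₁ = P(outcome | exposed) = 2538/3096 = 0.81977
p₀ = P(outcome | unexposed) = 1171/3654 = 0.32047
Overall risk P(Y=1) = π·p₁ + (1−π)·p₀ = 0.726×0.81977 + 0.274×0.32047 = 0.68296.
Under exogeneity, PAF = [P(Y=1) − p₀] / P(Y=1).
PAF = (0.68296 − 0.32047) / 0.68296 ≈ 0.5308

PAF ≈ 0.531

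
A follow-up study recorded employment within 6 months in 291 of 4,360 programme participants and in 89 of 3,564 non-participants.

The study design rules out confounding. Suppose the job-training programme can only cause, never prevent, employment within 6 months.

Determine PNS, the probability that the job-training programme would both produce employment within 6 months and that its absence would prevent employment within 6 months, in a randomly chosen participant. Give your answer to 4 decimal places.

p₁ = P(outcome | exposed) = 291/4360 = 0.066743
p₀ = P(outcome | unexposed) = 89/3564 = 0.024972
Under exogeneity and monotonicity, PNS = p₁ − p₀.
PNS = 0.066743 − 0.024972 = 0.041771

PNS ≈ 0.0418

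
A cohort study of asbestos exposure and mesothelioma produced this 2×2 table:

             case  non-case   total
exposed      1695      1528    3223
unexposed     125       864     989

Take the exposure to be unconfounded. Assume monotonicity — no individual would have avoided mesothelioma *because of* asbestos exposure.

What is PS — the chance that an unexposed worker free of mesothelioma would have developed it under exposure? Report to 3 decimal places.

PS ≈ 0.457

p₁ = P(outcome | exposed) = 1695/3223 = 0.52591
p₀ = P(outcome | unexposed) = 125/989 = 0.12639
Under exogeneity and monotonicity, PS = (p₁ − p₀)/(1 − p₀).
PS = (0.52591 − 0.12639) / 0.87361 ≈ 0.4573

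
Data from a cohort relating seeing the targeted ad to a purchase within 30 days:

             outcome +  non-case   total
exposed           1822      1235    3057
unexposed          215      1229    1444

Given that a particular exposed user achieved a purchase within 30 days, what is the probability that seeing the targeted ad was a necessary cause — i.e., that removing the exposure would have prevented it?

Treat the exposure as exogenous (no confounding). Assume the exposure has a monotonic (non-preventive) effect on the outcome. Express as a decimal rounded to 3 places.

PN ≈ 0.750

p₁ = P(outcome | exposed) = 1822/3057 = 0.59601
p₀ = P(outcome | unexposed) = 215/1444 = 0.14889
Under exogeneity and monotonicity, PN = (p₁ − p₀)/p₁.
PN = (0.59601 − 0.14889) / 0.59601 ≈ 0.7502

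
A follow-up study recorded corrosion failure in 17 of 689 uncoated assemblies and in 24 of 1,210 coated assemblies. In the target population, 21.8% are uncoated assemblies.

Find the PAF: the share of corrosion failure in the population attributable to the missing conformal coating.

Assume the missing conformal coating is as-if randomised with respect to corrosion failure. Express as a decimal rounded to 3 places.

PAF ≈ 0.050

p₁ = P(outcome | exposed) = 17/689 = 0.024673
p₀ = P(outcome | unexposed) = 24/1210 = 0.019835
Overall risk P(Y=1) = π·p₁ + (1−π)·p₀ = 0.218×0.024673 + 0.782×0.019835 = 0.02089.
Under exogeneity, PAF = [P(Y=1) − p₀] / P(Y=1).
PAF = (0.02089 − 0.019835) / 0.02089 ≈ 0.0505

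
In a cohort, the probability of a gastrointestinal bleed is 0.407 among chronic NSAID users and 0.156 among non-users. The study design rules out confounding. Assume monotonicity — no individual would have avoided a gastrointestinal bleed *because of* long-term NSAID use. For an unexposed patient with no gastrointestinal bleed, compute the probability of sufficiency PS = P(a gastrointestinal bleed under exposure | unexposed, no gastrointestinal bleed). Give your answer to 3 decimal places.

PS ≈ 0.297

Let p₁ = 0.407, p₀ = 0.156.
Under exogeneity and monotonicity, PS = (p₁ − p₀) / (1 − p₀).
PS = (0.407 − 0.156) / (1 − 0.156) = 0.251 / 0.844 ≈ 0.2974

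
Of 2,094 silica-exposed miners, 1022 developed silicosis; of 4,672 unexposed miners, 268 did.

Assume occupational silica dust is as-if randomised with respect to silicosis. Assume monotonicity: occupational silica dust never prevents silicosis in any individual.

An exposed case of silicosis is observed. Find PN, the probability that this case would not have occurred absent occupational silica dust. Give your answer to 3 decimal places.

p₁ = P(outcome | exposed) = 1022/2094 = 0.48806
p₀ = P(outcome | unexposed) = 268/4672 = 0.057363
Under exogeneity and monotonicity, PN = (p₁ − p₀) / p₁.
PN = (0.48806 − 0.057363) / 0.48806 = 0.4307 / 0.48806 ≈ 0.8825

PN ≈ 0.882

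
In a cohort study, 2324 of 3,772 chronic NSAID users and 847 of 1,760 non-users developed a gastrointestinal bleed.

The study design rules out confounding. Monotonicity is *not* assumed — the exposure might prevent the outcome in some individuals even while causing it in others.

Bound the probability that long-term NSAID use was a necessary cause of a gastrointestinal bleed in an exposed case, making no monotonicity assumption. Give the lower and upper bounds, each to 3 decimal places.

0.219 ≤ PN ≤ 0.842

p₁ = P(outcome | exposed) = 2324/3772 = 0.61612
p₀ = P(outcome | unexposed) = 847/1760 = 0.48125
Under exogeneity alone the bounds on PN are max{0,(p₁−p₀)/p₁} ≤ PN ≤ min{1,(1−p₀)/p₁}.
  lower = (p₁ − p₀)/p₁ = 0.13487 / 0.61612 ≈ 0.2189
  upper = min{1, (1 − p₀)/p₁} = 0.51875 / 0.61612 ≈ 0.8420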